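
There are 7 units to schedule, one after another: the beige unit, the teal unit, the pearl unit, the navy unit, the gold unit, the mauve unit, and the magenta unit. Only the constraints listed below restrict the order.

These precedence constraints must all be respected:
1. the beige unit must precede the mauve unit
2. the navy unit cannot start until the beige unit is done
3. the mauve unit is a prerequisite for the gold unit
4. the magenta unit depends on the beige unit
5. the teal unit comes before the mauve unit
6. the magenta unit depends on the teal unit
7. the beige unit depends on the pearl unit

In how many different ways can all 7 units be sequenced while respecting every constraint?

39

The units with no prerequisites are the teal unit, the pearl unit; any of them can be placed first.
Enumerating by repeatedly choosing an available unit (one whose prerequisites are all placed) gives 39 distinct complete orderings.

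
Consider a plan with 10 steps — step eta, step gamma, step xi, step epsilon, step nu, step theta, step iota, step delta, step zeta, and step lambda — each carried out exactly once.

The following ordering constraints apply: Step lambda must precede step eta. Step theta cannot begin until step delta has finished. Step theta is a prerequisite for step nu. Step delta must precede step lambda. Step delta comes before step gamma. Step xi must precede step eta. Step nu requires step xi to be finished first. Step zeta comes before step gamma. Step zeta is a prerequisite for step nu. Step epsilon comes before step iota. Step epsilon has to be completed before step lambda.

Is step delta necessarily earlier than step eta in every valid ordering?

There is a constraint chain step delta → step lambda → step eta.
That forces step delta before step eta in every valid schedule.

Yes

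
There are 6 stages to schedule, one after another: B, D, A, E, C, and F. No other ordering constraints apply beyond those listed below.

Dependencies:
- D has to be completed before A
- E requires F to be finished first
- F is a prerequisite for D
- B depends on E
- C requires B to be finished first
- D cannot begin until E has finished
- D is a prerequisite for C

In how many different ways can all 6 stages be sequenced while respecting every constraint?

5

Only F has no prerequisites, so it must go first.
Systematically extending each partial ordering one stage at a time and counting, there are 5 complete orderings.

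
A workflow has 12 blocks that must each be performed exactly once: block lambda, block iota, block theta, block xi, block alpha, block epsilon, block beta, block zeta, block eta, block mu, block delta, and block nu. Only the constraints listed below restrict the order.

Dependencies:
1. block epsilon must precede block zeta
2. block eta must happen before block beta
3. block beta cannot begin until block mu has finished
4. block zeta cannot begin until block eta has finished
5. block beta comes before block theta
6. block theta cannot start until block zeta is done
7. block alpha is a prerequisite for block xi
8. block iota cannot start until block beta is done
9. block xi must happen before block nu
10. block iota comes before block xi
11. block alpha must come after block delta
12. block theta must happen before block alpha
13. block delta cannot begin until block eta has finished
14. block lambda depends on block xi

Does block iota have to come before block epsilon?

No chain of constraints connects block iota to block epsilon in either direction.
There exist valid orderings with block epsilon before block iota, so block iota is not required to come first.

No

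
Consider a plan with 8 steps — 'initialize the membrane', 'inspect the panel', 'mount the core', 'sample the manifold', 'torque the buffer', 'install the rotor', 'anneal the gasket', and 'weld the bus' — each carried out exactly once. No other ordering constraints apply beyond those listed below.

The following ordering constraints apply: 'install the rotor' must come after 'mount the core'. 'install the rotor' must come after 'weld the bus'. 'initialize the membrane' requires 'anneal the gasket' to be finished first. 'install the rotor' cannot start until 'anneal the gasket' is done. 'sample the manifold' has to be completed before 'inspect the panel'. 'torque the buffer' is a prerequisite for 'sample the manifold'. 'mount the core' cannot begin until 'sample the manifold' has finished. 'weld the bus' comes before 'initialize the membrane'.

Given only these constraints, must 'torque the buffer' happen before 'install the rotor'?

Yes

Following the dependencies: 'torque the buffer' → 'sample the manifold' → 'mount the core' → 'install the rotor'.
So 'torque the buffer' must precede 'install the rotor' in any valid ordering.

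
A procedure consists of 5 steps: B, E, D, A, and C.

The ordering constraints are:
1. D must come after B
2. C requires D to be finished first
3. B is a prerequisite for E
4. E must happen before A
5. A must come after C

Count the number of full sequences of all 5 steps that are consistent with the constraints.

3

Only B has no prerequisites, so it must go first.
Systematically extending each partial ordering one step at a time and counting, there are 3 complete orderings.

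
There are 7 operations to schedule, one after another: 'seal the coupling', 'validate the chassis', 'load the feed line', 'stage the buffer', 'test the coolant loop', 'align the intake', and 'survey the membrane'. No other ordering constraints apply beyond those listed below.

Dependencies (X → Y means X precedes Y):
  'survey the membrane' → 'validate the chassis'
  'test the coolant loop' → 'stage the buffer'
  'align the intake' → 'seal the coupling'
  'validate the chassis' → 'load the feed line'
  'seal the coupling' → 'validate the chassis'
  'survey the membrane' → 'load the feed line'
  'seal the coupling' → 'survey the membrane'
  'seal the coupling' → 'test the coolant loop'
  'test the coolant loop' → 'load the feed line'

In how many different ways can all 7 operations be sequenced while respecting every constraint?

Only 'align the intake' has no prerequisites, so it must go first.
Systematically extending each partial ordering one operation at a time and counting, there are 9 complete orderings.

9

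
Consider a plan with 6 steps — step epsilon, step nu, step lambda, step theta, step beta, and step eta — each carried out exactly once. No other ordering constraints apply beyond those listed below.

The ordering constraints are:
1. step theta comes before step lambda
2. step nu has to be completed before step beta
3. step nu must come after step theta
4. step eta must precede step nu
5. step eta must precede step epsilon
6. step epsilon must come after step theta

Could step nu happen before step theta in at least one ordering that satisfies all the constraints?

No

Following step theta → step nu, step theta must precede step nu in every valid ordering.
So no valid ordering can have step nu before step theta.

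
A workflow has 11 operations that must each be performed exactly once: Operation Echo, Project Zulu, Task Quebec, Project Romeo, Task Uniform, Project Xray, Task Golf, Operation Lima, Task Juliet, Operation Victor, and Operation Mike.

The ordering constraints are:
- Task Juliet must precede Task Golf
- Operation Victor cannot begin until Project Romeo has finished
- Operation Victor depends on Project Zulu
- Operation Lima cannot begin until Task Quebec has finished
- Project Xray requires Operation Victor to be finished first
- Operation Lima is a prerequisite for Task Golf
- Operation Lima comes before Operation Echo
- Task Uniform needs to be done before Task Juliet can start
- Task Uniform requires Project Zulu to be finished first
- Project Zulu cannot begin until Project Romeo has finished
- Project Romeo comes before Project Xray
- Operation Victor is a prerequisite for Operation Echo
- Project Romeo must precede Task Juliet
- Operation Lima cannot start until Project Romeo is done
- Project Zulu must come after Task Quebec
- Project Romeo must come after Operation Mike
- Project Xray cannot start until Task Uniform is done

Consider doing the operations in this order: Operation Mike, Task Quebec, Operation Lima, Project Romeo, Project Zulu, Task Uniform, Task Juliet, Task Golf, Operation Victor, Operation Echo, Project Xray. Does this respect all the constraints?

Here Project Romeo comes after Operation Lima.
Since Project Romeo is required before Operation Lima, the ordering is invalid.

No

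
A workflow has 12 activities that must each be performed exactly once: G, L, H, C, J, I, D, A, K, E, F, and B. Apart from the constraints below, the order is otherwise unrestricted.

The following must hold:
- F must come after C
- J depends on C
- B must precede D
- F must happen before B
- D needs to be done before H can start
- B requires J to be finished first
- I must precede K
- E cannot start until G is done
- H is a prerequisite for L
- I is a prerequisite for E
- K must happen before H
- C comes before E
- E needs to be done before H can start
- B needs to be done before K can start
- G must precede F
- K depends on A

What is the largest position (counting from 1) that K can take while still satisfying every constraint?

Following every chain forward from K, the activities that must come later are L, H — 2 of them.
With 2 mandatory successors out of 12 activities total, the latest slot for K is 12−2 = 10, and it's reachable by doing all non-successors before K.

10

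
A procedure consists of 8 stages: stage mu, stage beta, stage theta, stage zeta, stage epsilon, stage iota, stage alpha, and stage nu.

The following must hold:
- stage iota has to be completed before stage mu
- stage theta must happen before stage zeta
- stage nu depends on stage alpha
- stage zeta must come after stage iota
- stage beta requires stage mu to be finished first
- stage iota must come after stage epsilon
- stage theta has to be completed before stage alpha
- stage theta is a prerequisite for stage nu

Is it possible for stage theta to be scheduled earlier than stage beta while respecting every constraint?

Yes

The constraints leave stage theta and stage beta unordered relative to each other; nothing requires stage beta earlier.
So a valid ordering placing stage theta earlier than stage beta exists.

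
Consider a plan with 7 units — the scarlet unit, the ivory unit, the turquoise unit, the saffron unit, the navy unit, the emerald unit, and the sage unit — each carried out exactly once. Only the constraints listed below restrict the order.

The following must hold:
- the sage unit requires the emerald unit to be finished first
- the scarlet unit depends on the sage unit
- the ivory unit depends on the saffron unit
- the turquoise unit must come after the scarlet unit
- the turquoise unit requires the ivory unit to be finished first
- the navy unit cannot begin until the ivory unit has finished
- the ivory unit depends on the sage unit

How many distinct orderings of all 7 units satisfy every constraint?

The units with no prerequisites are the saffron unit, the emerald unit; any of them can be placed first.
Counting all ways to extend the partial order to a total order gives 17.

17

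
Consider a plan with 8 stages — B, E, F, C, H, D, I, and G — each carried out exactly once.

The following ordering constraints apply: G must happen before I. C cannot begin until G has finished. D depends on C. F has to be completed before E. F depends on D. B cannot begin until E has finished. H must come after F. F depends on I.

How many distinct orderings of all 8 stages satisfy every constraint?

9

G is the only stage with nothing required before it, so every ordering starts there.
Enumerating by repeatedly choosing an available stage (one whose prerequisites are all placed) gives 9 distinct complete orderings.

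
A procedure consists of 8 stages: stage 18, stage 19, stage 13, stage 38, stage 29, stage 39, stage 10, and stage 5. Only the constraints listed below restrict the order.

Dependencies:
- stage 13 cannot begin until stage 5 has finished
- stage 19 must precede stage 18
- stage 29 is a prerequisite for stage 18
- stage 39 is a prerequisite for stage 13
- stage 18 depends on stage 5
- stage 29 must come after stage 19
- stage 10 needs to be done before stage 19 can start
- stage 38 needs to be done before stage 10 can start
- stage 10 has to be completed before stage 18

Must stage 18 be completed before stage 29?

No

There is a chain stage 29 → stage 18, which puts stage 29 before stage 18.
So stage 18 does not have to come before stage 29 — it cannot.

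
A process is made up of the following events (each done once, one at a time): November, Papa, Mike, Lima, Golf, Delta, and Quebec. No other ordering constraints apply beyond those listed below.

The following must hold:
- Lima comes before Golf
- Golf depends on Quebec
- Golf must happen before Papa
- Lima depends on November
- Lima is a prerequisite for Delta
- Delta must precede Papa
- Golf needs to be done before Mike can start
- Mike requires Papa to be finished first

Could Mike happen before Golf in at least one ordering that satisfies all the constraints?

The constraints give a chain Golf → Mike, which forces Golf before Mike.
Hence Mike can never be scheduled before Golf.

No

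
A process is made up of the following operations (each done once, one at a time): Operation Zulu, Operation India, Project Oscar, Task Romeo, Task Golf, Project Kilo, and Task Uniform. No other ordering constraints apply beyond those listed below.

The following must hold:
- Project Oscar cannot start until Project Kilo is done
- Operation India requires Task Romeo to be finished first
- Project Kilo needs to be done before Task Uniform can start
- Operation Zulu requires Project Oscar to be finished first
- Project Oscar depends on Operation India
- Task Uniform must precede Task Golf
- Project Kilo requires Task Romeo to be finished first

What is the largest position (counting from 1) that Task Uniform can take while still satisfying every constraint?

Following the constraints forward from Task Uniform, its only required successor is Task Golf.
So at least 1 operation follows Task Uniform, putting Task Uniform no later than position 6. That position is achievable by scheduling everything else first.

6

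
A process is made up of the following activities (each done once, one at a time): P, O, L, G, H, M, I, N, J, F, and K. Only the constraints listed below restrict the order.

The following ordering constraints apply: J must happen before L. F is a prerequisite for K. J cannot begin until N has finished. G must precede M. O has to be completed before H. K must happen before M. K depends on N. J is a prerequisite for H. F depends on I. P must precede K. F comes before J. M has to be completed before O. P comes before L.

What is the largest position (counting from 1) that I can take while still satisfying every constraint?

The activities that are forced after I, directly or by a chain of constraints, are O, L, H, M, J, F, K. That's 7 activities.
With 7 mandatory successors out of 11 activities total, the latest slot for I is 11−7 = 4, and it's reachable by doing all non-successors before I.

4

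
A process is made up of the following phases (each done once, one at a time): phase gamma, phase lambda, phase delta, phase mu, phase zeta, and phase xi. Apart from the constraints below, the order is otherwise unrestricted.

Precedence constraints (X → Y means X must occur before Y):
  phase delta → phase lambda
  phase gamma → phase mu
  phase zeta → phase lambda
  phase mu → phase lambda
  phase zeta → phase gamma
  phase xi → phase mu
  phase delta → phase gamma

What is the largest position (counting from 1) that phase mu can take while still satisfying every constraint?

The only phase forced after phase mu (directly or by a chain) is phase lambda.
So at least 1 phase follows phase mu, putting phase mu no later than position 5. That position is achievable by scheduling everything else first.

5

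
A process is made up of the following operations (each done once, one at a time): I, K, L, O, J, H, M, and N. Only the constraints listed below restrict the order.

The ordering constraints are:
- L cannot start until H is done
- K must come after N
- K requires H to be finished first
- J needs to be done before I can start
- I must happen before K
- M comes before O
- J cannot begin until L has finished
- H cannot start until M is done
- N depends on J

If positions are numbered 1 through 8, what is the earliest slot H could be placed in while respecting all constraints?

The only operation forced before H (directly or transitively) is M.
So at minimum 1 operation comes before H, putting H no earlier than position 2. That position is achievable by scheduling exactly that predecessor first.

2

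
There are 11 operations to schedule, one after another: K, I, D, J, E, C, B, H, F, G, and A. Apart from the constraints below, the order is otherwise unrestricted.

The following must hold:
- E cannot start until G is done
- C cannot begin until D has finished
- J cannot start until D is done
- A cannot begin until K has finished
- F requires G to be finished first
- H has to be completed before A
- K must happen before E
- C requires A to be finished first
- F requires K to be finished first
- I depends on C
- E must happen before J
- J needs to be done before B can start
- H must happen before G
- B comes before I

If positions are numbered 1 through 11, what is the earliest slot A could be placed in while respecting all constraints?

3

Every operation that must precede A has to come before it. Tracing all chains that end at A, those operations are: K, H — 2 in total.
So at minimum 2 operations come before A, putting A no earlier than position 3. That position is achievable by scheduling exactly those predecessors first.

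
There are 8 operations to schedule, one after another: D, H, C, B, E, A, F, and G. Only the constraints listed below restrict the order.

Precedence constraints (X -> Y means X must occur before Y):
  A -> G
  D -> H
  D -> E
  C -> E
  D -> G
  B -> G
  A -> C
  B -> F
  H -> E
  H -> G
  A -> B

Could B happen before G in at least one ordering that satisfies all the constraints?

The constraints force B before G, so yes — every valid ordering has B earlier.

Yes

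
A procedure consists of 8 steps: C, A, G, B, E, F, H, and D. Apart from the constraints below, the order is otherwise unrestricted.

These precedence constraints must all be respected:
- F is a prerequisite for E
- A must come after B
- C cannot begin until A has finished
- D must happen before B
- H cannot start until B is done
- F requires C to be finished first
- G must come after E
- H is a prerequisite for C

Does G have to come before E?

No

There is a chain E → G, which puts E before G.
So G never precedes E.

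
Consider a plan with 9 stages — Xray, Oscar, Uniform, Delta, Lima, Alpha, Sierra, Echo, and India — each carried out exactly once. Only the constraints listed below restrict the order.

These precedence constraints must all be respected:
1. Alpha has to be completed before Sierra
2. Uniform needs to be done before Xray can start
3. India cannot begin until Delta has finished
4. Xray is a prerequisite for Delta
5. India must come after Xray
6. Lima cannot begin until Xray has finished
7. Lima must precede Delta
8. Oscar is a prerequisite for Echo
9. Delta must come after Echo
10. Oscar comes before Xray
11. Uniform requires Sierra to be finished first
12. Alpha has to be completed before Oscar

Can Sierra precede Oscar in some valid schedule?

Yes

The constraints leave Sierra and Oscar unordered relative to each other; nothing requires Oscar earlier.
That means at least one valid schedule has Sierra before Oscar.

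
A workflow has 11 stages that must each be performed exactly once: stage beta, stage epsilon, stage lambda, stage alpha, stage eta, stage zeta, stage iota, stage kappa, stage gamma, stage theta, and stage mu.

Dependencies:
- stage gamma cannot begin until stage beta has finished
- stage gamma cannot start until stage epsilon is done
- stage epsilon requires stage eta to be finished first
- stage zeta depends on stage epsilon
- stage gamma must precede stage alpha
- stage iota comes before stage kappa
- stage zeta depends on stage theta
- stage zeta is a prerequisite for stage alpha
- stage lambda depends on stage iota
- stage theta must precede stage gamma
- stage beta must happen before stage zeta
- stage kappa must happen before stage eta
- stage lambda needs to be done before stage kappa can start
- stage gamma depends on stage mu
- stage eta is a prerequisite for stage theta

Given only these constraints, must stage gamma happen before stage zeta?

No chain of constraints connects stage gamma to stage zeta in either direction.
So stage gamma can come before stage zeta or after — it is not forced.

No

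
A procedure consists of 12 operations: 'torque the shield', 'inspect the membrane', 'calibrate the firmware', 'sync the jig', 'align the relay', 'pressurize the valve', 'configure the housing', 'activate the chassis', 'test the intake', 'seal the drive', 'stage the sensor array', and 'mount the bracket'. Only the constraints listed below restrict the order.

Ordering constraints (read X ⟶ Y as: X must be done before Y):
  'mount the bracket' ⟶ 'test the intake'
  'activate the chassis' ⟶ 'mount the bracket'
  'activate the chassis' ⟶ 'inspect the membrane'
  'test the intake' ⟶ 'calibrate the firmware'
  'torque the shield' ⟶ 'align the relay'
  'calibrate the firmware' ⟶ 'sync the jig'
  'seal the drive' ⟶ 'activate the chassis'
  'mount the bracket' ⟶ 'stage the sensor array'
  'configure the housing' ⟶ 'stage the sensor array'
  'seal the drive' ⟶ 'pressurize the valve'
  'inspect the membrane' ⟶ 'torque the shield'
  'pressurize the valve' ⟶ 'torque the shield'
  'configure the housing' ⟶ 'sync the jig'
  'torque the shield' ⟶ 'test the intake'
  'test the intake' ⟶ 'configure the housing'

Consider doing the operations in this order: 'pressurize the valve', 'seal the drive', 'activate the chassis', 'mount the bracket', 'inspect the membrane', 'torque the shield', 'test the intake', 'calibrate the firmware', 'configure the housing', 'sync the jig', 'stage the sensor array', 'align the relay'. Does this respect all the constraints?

No

Here 'seal the drive' comes after 'pressurize the valve'.
But one of the constraints requires 'seal the drive' before 'pressurize the valve', so this ordering violates it.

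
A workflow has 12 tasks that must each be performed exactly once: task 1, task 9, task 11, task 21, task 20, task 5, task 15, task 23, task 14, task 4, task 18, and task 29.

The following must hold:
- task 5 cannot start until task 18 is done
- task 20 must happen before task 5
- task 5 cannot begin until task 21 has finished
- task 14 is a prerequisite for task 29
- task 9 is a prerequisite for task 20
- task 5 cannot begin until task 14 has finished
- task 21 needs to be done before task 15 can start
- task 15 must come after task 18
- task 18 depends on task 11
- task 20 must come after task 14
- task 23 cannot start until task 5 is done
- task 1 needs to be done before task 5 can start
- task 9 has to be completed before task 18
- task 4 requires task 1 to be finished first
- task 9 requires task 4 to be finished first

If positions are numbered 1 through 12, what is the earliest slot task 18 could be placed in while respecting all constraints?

5

The tasks that are forced before task 18, directly or transitively, are task 1, task 9, task 11, task 4. That's 4 tasks.
So at minimum 4 tasks come before task 18, putting task 18 no earlier than position 5. That position is achievable by scheduling exactly those predecessors first.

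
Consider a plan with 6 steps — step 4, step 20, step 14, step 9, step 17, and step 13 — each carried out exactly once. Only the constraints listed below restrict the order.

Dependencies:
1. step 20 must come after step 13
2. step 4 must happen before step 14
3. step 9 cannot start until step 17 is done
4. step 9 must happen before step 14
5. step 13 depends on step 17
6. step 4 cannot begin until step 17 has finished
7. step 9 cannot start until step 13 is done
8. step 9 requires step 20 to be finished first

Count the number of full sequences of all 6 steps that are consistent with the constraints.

Step 17 is the only step with nothing required before it, so every ordering starts there.
Systematically extending each partial ordering one step at a time and counting, there are 4 complete orderings.

4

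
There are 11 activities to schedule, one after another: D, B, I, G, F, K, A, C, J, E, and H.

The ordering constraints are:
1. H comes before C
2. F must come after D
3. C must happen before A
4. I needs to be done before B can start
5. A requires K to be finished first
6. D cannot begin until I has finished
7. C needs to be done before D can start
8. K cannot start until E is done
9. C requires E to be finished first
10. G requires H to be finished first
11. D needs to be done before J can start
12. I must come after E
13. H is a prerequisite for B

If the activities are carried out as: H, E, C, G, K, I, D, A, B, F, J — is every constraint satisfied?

Yes

Checking each listed constraint against this order: for instance, H is in position 1 and B in position 9, so that constraint holds — and the remaining constraints check out the same way.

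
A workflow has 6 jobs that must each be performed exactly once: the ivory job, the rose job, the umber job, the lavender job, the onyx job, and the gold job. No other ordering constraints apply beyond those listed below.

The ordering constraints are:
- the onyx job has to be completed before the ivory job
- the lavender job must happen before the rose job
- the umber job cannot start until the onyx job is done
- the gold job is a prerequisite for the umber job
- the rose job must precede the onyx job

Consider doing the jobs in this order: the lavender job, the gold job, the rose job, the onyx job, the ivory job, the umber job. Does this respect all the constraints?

Every stated constraint is respected: the gold job sits at position 2, ahead of the umber job at position 6, and each of the other listed pairs likewise has the predecessor earlier in the sequence.

Yes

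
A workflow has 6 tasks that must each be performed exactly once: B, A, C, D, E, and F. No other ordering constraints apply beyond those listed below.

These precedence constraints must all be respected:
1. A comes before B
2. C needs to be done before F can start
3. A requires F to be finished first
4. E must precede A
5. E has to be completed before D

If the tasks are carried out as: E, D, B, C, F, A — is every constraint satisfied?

No

Here A comes after B.
That contradicts the constraint that A must precede B.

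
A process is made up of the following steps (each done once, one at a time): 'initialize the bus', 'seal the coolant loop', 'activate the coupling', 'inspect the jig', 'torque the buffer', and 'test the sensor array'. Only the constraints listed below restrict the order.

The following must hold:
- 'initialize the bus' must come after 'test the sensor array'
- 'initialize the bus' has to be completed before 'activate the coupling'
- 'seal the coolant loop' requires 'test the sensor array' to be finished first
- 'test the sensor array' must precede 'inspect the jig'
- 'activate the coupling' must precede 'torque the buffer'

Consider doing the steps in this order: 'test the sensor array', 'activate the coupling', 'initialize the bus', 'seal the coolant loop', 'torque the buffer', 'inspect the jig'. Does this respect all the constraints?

No

Here 'initialize the bus' comes after 'activate the coupling'.
That contradicts the constraint that 'initialize the bus' must precede 'activate the coupling'.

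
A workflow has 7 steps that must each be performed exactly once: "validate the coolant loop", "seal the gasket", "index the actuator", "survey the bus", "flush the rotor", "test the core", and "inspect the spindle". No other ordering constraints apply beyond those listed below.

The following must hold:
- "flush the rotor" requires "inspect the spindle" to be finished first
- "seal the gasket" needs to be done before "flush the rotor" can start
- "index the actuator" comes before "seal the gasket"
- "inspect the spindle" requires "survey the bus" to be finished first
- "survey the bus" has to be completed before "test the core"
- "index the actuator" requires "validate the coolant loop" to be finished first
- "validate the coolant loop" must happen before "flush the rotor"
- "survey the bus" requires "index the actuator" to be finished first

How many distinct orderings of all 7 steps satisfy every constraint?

Only "validate the coolant loop" has no prerequisites, so it must go first.
Counting all ways to extend the partial order to a total order gives 11.

11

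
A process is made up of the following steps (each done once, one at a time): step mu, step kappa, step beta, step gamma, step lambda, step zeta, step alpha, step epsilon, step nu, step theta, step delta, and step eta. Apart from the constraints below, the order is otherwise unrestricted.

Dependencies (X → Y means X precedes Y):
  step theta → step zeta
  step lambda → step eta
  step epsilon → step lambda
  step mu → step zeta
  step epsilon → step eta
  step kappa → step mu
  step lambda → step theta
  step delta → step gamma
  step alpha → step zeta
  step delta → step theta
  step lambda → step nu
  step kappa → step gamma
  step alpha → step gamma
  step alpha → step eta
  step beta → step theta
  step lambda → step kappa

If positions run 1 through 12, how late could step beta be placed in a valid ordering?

Every step that must follow step beta has to come after it. Tracing all chains starting from step beta, those steps are: step zeta, step theta — 2 in total.
With 2 mandatory successors out of 12 steps total, the latest slot for step beta is 12−2 = 10, and it's reachable by doing all non-successors before step beta.

10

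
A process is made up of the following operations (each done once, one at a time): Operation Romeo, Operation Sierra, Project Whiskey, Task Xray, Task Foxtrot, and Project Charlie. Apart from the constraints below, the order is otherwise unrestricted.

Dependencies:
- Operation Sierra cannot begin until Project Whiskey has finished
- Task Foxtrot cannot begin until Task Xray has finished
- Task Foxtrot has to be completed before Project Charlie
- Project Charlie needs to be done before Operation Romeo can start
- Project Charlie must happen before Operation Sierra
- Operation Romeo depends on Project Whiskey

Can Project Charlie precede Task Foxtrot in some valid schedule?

No

There is a dependency chain Task Foxtrot → Project Charlie, so Project Charlie always comes after Task Foxtrot.
Hence Project Charlie can never be scheduled before Task Foxtrot.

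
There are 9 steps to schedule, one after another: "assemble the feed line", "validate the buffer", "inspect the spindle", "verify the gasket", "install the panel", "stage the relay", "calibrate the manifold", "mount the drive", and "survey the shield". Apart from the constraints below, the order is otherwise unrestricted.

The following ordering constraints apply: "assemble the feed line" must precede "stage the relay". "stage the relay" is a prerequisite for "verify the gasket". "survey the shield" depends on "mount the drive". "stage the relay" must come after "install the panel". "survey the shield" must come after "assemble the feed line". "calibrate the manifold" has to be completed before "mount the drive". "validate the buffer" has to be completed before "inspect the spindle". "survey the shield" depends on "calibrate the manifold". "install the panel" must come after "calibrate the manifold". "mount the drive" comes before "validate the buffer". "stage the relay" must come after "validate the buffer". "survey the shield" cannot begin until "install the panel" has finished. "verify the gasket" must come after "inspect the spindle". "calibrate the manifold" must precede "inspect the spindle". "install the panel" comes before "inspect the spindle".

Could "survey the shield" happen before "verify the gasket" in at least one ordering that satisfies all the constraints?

No chain of constraints runs from "verify the gasket" to "survey the shield", so "verify the gasket" is not required to come first.
So a valid ordering placing "survey the shield" earlier than "verify the gasket" exists.

Yes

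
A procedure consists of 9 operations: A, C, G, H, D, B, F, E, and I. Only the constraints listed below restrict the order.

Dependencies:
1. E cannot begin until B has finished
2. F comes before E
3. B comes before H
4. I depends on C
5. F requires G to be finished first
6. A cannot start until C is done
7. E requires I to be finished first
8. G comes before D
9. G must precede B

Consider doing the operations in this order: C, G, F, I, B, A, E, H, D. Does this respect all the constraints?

Yes

Going through the constraints one by one, each required predecessor appears earlier in the sequence than its dependent — e.g. G (position 2) is before D (position 9), as required.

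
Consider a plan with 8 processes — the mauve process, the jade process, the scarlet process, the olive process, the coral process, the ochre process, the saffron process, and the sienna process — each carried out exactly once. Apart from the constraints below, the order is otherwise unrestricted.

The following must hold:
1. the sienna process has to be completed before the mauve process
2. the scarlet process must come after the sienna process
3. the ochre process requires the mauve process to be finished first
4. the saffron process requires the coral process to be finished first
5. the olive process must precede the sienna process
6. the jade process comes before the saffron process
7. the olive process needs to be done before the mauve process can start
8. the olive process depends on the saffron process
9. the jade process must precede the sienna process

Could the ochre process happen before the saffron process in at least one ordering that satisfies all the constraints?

The constraints give a chain the saffron process → the olive process → the mauve process → the ochre process, which forces the saffron process before the ochre process.
So no valid ordering can have the ochre process before the saffron process.

No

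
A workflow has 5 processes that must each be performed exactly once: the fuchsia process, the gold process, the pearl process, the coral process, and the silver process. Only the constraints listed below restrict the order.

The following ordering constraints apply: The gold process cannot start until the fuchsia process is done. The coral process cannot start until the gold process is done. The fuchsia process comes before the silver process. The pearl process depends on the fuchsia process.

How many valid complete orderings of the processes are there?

Only the fuchsia process has no prerequisites, so it must go first.
Counting all ways to extend the partial order to a total order gives 12.

12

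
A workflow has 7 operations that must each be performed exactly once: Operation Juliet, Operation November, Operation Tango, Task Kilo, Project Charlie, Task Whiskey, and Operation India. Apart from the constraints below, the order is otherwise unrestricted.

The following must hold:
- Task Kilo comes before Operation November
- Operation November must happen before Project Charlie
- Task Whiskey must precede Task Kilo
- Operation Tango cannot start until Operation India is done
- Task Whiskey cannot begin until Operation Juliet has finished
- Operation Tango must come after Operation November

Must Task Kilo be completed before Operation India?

Nothing in the constraints links Task Kilo and Operation India; they are unordered relative to each other.
A valid ordering placing Operation India before Task Kilo exists, so the answer is no.

No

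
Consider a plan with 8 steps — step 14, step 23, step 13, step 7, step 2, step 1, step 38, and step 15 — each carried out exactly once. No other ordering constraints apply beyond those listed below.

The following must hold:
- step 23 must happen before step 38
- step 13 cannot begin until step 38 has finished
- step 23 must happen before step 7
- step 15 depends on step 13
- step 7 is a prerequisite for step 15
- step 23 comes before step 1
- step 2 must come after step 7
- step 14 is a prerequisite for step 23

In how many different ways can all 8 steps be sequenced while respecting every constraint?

Only step 14 has no prerequisites, so it must go first.
Enumerating by repeatedly choosing an available step (one whose prerequisites are all placed) gives 54 distinct complete orderings.

54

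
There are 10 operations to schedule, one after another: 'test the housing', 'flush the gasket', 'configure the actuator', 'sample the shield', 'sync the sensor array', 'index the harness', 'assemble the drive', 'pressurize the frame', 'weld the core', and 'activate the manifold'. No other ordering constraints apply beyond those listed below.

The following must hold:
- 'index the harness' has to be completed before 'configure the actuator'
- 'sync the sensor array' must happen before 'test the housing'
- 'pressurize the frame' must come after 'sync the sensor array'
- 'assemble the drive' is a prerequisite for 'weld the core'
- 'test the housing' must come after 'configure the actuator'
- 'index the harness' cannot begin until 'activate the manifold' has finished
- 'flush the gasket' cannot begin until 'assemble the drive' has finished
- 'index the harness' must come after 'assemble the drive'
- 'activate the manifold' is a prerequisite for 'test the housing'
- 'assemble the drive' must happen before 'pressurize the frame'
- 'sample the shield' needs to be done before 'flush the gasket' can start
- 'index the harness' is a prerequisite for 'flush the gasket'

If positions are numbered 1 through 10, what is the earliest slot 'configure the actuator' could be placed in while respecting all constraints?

4

Working backwards through the constraints from 'configure the actuator', its full set of required predecessors is 'index the harness', 'assemble the drive', 'activate the manifold' — 3 of them.
So at minimum 3 operations come before 'configure the actuator', putting 'configure the actuator' no earlier than position 4. That position is achievable by scheduling exactly those predecessors first.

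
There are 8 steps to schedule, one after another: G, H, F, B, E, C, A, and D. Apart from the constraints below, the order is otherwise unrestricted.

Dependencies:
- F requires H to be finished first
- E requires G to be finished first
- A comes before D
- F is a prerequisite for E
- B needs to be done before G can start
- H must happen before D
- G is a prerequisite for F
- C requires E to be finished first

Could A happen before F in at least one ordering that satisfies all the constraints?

Nothing in the constraints forces F before A — there is no chain from F to A.
That means at least one valid schedule has A before F.

Yes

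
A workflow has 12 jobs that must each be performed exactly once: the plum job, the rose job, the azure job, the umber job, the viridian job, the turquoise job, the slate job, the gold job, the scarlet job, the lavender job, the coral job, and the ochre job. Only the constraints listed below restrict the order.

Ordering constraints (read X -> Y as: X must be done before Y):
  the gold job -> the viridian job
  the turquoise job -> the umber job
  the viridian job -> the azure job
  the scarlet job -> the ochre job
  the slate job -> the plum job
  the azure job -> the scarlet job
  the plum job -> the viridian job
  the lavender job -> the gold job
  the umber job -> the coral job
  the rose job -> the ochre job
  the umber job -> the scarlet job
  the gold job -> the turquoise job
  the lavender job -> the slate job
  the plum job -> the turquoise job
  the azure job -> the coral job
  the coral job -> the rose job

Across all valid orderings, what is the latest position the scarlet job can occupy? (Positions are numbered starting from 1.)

The only job forced after the scarlet job (directly or by a chain) is the ochre job.
So at least 1 job follows the scarlet job, putting the scarlet job no later than position 11. That position is achievable by scheduling everything else first.

11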